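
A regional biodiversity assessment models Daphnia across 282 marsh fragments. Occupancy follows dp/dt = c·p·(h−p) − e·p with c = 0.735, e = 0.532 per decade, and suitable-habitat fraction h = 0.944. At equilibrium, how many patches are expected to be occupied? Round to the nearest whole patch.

p* = h − e/c = 0.944 − 0.7238 = 0.2202.
Expected occupied patches = N × p* = 282 × 0.2202 = 62.09 ≈ 62.

62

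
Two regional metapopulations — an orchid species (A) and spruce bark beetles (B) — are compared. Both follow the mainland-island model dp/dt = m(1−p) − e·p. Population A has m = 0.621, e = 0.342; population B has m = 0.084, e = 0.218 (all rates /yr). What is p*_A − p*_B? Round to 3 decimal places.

A: p*_A = m/(m+e) = 0.621/0.9630 = 0.6449.
B: p*_B = 0.084/0.3020 = 0.2781.
p*_A − p*_B = 0.6449 − 0.2781 = 0.3667.

0.367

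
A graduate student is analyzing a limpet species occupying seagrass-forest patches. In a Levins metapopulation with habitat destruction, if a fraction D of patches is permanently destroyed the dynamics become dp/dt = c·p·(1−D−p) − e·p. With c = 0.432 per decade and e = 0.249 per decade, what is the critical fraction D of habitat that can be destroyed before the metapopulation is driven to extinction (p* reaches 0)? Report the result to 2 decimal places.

The nontrivial equilibrium is p* = (1−D) − e/c; extinction occurs when this hits zero.
So D_crit = 1 − e/c = 1 − 0.249/0.432 = 1 − 0.5764 = 0.4236.
Note this equals the original equilibrium occupancy — the Levins extinction-debt result.

0.42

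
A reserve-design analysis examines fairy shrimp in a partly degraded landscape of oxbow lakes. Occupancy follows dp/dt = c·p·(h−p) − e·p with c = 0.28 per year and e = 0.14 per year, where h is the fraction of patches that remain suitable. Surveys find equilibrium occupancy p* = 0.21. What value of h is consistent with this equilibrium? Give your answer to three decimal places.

0.710

At equilibrium c(h−p*) = e, so h = p* + e/c.
h = 0.21 + 0.14/0.28 = 0.21 + 0.5000 = 0.7100.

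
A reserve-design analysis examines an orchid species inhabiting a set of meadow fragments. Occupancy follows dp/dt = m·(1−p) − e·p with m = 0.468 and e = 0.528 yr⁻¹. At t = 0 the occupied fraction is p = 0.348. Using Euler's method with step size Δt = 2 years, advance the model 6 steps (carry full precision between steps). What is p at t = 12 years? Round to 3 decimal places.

Update rule: p ← p + [m·(1−p) − e·p]·Δt with Δt = 2.
t = 2: p = 0.34800 + (+0.24278) = 0.59078
t = 4: p = 0.59078 + (-0.24084) = 0.34994
t = 6: p = 0.34994 + (+0.23891) = 0.58886
t = 8: p = 0.58886 + (-0.23700) = 0.35185
t = 10: p = 0.35185 + (+0.23511) = 0.58696
t = 12: p = 0.58696 + (-0.23323) = 0.35373

0.354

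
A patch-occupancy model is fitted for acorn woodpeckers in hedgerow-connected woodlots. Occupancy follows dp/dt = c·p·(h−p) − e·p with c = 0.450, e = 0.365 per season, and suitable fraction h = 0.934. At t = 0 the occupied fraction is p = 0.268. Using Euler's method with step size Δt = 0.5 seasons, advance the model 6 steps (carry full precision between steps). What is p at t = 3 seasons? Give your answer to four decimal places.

Update rule: p ← p + [c·p·(h−p) − e·p]·Δt with Δt = 0.5.
step 1: Δp = -0.00875, p = 0.25925
step 2: Δp = -0.00795, p = 0.25130
step 3: Δp = -0.00726, p = 0.24404
step 4: Δp = -0.00665, p = 0.23738
step 5: Δp = -0.00612, p = 0.23127
step 6: Δp = -0.00564, p = 0.22563

0.2256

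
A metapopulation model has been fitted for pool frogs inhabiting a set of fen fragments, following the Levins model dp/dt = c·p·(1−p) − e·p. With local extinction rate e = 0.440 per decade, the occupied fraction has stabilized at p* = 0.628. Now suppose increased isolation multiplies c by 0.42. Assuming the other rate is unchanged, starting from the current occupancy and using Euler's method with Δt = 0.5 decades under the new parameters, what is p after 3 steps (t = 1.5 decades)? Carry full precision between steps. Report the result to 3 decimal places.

Balance c(1−p*) = e gives c = e/(1 − 0.62800) = 0.440/0.37200 = 1.18280.
Starting from p₀ = 0.62800; update p ← p + (dp/dt)·Δt with the new parameters.
step 1: Δp = -0.08013, p = 0.54787
step 2: Δp = -0.05900, p = 0.48886
step 3: Δp = -0.04548, p = 0.44338

0.443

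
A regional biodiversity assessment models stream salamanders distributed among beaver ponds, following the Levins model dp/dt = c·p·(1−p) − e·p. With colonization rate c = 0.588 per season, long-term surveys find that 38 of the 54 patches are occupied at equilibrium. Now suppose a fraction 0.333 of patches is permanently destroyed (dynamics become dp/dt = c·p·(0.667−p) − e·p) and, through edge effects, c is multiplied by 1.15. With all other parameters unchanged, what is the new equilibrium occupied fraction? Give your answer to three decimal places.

Observed p* = 38/54 = 0.70370.
Balance c(1−p*) = e gives e = 0.588×(1 − 0.70370) = 0.17422.
New p* = 0.667 − e/c = 0.667 − 0.17422/0.67620 = 0.40935.

0.409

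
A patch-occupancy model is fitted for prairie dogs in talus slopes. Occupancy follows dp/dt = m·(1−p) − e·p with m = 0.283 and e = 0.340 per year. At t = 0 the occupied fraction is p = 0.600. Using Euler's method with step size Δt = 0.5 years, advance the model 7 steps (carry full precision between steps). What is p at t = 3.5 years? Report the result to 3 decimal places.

Update rule: p ← p + [m·(1−p) − e·p]·Δt with Δt = 0.5.
p: 0.60000 → 0.55460  (Δp = -0.04540)
p: 0.55460 → 0.52334  (Δp = -0.03126)
p: 0.52334 → 0.50182  (Δp = -0.02152)
p: 0.50182 → 0.48700  (Δp = -0.01482)
p: 0.48700 → 0.47680  (Δp = -0.01020)
p: 0.47680 → 0.46978  (Δp = -0.00702)
p: 0.46978 → 0.46494  (Δp = -0.00484)

0.465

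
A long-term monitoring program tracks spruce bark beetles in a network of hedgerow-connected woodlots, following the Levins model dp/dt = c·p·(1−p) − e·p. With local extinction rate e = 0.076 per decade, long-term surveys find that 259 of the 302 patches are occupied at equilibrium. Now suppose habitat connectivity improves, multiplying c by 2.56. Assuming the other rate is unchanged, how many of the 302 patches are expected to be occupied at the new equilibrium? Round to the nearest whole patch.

285

Observed p* = 259/302 = 0.85762.
Balance c(1−p*) = e gives c = e/(1 − 0.85762) = 0.076/0.14238 = 0.53378.
New p* = 1 − e/c = 1 − 0.07600/1.36648 = 0.94438.
Expected occupied = 302 × 0.94438 = 285.20 ≈ 285.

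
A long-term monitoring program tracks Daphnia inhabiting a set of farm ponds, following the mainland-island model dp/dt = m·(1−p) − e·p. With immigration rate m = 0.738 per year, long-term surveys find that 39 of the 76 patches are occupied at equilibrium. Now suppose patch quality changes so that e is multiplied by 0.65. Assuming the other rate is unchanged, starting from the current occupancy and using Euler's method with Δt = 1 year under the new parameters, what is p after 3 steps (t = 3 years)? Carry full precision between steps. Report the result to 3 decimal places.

Observed p* = 39/76 = 0.51316.
Balance m(1−p*) = e·p* gives e = m(1−p*)/p* = 0.738×0.48684/0.51316 = 0.70015.
Starting from p₀ = 0.51316; update p ← p + (dp/dt)·Δt with the new parameters.
  1  |  dp/dt·Δt = +0.125751  |  p_1 = 0.638909
  2  |  dp/dt·Δt = -0.024283  |  p_2 = 0.614627
  3  |  dp/dt·Δt = +0.004689  |  p_3 = 0.619316

0.619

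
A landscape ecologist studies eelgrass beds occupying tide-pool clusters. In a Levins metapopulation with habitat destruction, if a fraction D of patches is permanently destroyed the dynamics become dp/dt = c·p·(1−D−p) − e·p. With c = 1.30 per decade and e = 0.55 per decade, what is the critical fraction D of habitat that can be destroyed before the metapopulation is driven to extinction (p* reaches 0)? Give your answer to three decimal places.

0.577

The nontrivial equilibrium is p* = (1−D) − e/c; extinction occurs when this hits zero.
So D_crit = 1 − e/c = 1 − 0.55/1.30 = 1 − 0.4231 = 0.5769.
This equals the undisturbed p*, a classic result of Lande's extension.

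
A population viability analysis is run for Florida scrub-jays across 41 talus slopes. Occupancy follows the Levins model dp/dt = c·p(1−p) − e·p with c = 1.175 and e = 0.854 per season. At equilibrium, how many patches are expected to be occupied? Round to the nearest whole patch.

p* = 1 − e/c = 1 − 0.854/1.175 = 0.2732.
Expected occupied patches = N × p* = 41 × 0.2732 = 11.20 ≈ 11.

11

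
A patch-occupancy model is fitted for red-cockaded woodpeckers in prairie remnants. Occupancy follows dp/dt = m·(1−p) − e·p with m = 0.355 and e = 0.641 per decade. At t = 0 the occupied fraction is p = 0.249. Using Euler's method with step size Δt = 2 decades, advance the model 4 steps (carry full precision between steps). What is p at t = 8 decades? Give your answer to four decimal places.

0.2524

Update rule: p ← p + [m·(1−p) − e·p]·Δt with Δt = 2.
t = 2: p = 0.24900 + (+0.21399) = 0.46299
t = 4: p = 0.46299 + (-0.21228) = 0.25071
t = 6: p = 0.25071 + (+0.21058) = 0.46129
t = 8: p = 0.46129 + (-0.20890) = 0.25240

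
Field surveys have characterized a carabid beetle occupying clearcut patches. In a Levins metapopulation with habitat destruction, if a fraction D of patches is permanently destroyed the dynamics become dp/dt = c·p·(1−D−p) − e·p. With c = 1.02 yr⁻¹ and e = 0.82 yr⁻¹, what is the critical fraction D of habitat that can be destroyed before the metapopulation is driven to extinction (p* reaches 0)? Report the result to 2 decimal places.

The nontrivial equilibrium is p* = (1−D) − e/c; extinction occurs when this hits zero.
So D_crit = 1 − e/c = 1 − 0.82/1.02 = 1 − 0.8039 = 0.1961.
This equals the undisturbed p*, a classic result of Lande's extension.

0.20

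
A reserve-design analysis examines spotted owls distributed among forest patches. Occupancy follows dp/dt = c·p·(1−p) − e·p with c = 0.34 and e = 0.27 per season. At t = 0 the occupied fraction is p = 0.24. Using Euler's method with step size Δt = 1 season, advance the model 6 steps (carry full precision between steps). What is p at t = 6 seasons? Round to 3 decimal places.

0.227

Update rule: p ← p + [c·p·(1−p) − e·p]·Δt with Δt = 1.
step 1: Δp = -0.00278, p = 0.23722
step 2: Δp = -0.00253, p = 0.23469
step 3: Δp = -0.00230, p = 0.23239
step 4: Δp = -0.00209, p = 0.23030
step 5: Δp = -0.00191, p = 0.22838
step 6: Δp = -0.00175, p = 0.22664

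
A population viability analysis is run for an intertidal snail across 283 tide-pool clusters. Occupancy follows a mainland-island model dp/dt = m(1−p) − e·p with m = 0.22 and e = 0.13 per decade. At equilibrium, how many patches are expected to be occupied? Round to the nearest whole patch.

178

p* = m/(m+e) = 0.22/0.3500 = 0.6286.
Expected occupied patches = N × p* = 283 × 0.6286 = 177.89 ≈ 178.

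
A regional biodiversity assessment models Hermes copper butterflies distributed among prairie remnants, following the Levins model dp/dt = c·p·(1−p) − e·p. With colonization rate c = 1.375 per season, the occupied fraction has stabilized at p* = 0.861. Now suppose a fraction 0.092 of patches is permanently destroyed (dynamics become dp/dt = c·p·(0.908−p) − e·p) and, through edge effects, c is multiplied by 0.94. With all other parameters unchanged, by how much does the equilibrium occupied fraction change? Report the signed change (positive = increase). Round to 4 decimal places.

-0.1009

Balance c(1−p*) = e gives e = 1.375×(1 − 0.86100) = 0.19113.
New p* = 0.908 − e/c = 0.908 − 0.19113/1.29250 = 0.76012.
Δp* = 0.76012 − 0.86100 = -0.10088.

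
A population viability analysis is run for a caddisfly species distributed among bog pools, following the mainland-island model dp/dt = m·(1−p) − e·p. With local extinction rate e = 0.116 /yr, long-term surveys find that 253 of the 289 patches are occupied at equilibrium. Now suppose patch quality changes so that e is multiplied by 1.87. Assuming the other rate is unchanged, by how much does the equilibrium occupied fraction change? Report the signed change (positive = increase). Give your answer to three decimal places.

-0.086

Observed p* = 253/289 = 0.87543.
Balance m(1−p*) = e·p* gives m = e·p*/(1−p*) = 0.116×0.87543/0.12457 = 0.81520.
New p* = m/(m+e) = 0.81520/(0.81520+0.21692) = 0.78983.
Δp* = 0.78983 − 0.87543 = -0.08560.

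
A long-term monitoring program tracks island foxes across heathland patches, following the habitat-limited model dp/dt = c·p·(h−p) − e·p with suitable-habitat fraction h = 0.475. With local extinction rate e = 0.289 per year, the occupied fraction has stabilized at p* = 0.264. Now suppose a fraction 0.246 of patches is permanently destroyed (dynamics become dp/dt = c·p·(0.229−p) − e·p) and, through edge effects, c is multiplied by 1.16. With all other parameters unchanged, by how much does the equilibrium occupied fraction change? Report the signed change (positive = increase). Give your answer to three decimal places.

-0.217

Balance c(h−p*) = e gives c = e/(0.475 − 0.26400) = 0.289/0.21100 = 1.36967.
New p* = 0.229 − e/c = 0.229 − 0.28900/1.58882 = 0.04710.
Δp* = 0.04710 − 0.26400 = -0.21690.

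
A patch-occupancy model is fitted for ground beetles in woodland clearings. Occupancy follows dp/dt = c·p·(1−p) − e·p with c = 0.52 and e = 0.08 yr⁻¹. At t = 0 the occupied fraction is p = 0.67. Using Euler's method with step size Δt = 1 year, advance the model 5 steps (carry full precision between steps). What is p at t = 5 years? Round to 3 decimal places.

0.832

Update rule: p ← p + [c·p·(1−p) − e·p]·Δt with Δt = 1.
step 1: Δp = +0.06137, p = 0.73137
step 2: Δp = +0.04365, p = 0.77503
step 3: Δp = +0.02867, p = 0.80369
step 4: Δp = +0.01775, p = 0.82144
step 5: Δp = +0.01056, p = 0.83199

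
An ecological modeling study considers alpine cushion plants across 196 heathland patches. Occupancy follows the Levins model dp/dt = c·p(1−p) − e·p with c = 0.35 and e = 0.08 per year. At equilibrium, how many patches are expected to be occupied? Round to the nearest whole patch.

151

p* = 1 − e/c = 1 − 0.08/0.35 = 0.7714.
Expected occupied patches = N × p* = 196 × 0.7714 = 151.20 ≈ 151.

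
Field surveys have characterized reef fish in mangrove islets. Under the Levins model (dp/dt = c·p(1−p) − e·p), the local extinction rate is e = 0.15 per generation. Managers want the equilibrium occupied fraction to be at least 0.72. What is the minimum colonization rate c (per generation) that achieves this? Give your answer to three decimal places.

0.536

p* = 1 − e/c ≥ 0.72 requires e/c ≤ 0.2800, i.e. c ≥ e/0.2800.
c_min = 0.15/0.2800 = 0.5357.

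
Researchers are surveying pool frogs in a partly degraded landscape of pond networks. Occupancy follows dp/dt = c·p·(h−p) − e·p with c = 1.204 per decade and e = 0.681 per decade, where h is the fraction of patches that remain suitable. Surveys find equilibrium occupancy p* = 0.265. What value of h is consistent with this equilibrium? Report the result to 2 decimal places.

At equilibrium c(h−p*) = e, so h = p* + e/c.
h = 0.265 + 0.681/1.204 = 0.265 + 0.5656 = 0.8306.

0.83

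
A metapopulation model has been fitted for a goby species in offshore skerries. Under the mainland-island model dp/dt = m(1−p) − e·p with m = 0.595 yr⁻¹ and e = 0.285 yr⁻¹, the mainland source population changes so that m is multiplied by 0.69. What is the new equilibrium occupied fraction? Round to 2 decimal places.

Before: p* = 0.595/(0.595+0.285) = 0.6761.
After: m = 0.41055, e = 0.285; p* = 0.41055/0.6955 = 0.5903.

0.59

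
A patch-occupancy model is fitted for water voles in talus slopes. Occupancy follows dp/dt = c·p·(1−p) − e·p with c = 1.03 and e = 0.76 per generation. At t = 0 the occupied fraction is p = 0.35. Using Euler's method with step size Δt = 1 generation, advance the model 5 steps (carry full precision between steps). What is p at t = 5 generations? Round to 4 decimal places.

Update rule: p ← p + [c·p·(1−p) − e·p]·Δt with Δt = 1.
t = 1: p = 0.35000 + (-0.03167) = 0.31833
t = 2: p = 0.31833 + (-0.01842) = 0.29990
t = 3: p = 0.29990 + (-0.01167) = 0.28824
t = 4: p = 0.28824 + (-0.00775) = 0.28049
t = 5: p = 0.28049 + (-0.00530) = 0.27519

0.2752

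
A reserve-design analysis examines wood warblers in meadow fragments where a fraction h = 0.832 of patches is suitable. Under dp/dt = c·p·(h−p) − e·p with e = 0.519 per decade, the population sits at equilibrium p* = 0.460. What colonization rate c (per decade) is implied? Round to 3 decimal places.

At equilibrium c(h−p*) = e, so c = e/(h−p*).
c = 0.519/(0.832 − 0.460) = 0.519/0.3720 = 1.3952.

1.395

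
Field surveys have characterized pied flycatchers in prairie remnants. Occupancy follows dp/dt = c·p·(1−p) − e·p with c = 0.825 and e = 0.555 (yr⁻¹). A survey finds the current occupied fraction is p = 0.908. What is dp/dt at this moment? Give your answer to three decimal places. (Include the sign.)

Colonization term: c·p·(1−p) = 0.825×0.908×0.0920 = 0.06892.
Extinction term: e·p = 0.50394.
dp/dt = 0.06892 − 0.50394 = -0.43502.

-0.435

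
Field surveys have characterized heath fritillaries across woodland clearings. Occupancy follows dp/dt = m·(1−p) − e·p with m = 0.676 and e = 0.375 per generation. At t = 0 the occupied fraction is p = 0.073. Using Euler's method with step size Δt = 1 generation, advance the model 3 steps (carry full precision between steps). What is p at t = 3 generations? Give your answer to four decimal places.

0.6433

Update rule: p ← p + [m·(1−p) − e·p]·Δt with Δt = 1.
t = 1: p = 0.07300 + (+0.59928) = 0.67228
t = 2: p = 0.67228 + (-0.03056) = 0.64171
t = 3: p = 0.64171 + (+0.00156) = 0.64327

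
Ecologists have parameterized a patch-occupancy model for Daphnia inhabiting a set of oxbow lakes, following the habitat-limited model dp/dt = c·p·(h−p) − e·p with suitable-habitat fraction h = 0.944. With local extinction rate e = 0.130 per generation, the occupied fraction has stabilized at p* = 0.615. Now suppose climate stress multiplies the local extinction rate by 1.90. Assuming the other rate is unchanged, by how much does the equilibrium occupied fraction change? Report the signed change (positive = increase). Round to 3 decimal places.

Balance c(h−p*) = e gives c = e/(0.944 − 0.61500) = 0.130/0.32900 = 0.39514.
New p* = 0.944 − e/c = 0.944 − 0.24700/0.39514 = 0.31891.
Δp* = 0.31891 − 0.61500 = -0.29609.

-0.296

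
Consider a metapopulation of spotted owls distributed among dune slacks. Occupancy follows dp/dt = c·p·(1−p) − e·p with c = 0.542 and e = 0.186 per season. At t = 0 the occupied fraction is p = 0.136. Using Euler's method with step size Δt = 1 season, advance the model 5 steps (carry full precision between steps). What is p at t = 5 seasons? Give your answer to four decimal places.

0.3873

Update rule: p ← p + [c·p·(1−p) − e·p]·Δt with Δt = 1.
  1  |  dp/dt·Δt = +0.038391  |  p_1 = 0.174391
  2  |  dp/dt·Δt = +0.045600  |  p_2 = 0.219991
  3  |  dp/dt·Δt = +0.052086  |  p_3 = 0.272077
  4  |  dp/dt·Δt = +0.056737  |  p_4 = 0.328814
  5  |  dp/dt·Δt = +0.058457  |  p_5 = 0.387272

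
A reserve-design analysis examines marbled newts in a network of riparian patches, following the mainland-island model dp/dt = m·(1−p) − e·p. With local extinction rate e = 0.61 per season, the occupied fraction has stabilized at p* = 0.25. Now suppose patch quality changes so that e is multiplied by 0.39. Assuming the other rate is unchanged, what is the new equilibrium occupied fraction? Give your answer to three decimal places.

0.461

Balance m(1−p*) = e·p* gives m = e·p*/(1−p*) = 0.61×0.25000/0.75000 = 0.20333.
New p* = m/(m+e) = 0.20333/(0.20333+0.23790) = 0.46083.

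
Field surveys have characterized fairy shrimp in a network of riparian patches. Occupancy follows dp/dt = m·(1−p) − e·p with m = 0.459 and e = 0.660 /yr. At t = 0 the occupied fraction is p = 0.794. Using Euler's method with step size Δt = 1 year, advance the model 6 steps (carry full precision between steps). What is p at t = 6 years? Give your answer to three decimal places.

0.410

Update rule: p ← p + [m·(1−p) − e·p]·Δt with Δt = 1.
  1  |  dp/dt·Δt = -0.429486  |  p_1 = 0.364514
  2  |  dp/dt·Δt = +0.051109  |  p_2 = 0.415623
  3  |  dp/dt·Δt = -0.006082  |  p_3 = 0.409541
  4  |  dp/dt·Δt = +0.000724  |  p_4 = 0.410265
  5  |  dp/dt·Δt = -0.000086  |  p_5 = 0.410179
  6  |  dp/dt·Δt = +0.000010  |  p_6 = 0.410189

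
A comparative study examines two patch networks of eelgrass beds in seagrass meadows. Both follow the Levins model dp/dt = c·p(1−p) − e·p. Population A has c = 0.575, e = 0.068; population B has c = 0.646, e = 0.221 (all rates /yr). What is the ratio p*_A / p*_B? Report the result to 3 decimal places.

A: p*_A = 1 − 0.068/0.575 = 0.8817.
B: p*_B = 1 − 0.221/0.646 = 0.6579.
p*_A / p*_B = 0.8817/0.6579 = 1.3402.

1.340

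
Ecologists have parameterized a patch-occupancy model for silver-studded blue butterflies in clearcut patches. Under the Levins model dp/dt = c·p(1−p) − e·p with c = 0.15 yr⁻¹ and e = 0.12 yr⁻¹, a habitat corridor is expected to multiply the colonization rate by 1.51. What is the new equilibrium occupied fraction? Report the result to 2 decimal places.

0.47

Before: p* = 1 − 0.12/0.15 = 0.2000.
After the change, c = 0.2265, e = 0.12, so p* = 1 − 0.12/0.2265 = 0.4702.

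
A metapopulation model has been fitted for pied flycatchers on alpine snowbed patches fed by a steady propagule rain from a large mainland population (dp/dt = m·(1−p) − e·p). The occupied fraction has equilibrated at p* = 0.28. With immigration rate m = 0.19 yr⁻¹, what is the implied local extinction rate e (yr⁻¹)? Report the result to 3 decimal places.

0.489

At equilibrium m(1−p*) = e·p*, so e = m(1−p*)/p*.
e = 0.19 × 0.7200 / 0.28 = 0.4886.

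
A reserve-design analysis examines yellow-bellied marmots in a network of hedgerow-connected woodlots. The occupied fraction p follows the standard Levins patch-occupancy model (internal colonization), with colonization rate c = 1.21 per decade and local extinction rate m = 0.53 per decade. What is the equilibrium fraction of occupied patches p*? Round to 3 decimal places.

0.562

At equilibrium, colonization balances extinction: c·p*·(1−p*) = m·p*.
So p* = 1 − m/c = 1 − 0.53/1.21 = 1 − 0.4380 = 0.5620.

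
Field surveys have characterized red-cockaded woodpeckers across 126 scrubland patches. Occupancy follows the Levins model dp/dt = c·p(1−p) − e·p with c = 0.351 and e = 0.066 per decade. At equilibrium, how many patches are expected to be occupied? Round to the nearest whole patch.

102

p* = 1 − e/c = 1 − 0.066/0.351 = 0.8120.
Expected occupied patches = N × p* = 126 × 0.8120 = 102.31 ≈ 102.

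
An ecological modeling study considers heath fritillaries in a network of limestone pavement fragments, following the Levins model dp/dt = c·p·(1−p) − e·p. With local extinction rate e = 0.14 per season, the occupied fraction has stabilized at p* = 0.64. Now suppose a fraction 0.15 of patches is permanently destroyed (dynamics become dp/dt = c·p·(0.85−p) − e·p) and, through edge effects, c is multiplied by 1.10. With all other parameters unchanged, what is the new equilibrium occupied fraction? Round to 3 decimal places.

0.523

Balance c(1−p*) = e gives c = e/(1 − 0.64000) = 0.14/0.36000 = 0.38889.
New p* = 0.85 − e/c = 0.85 − 0.14000/0.42778 = 0.52273.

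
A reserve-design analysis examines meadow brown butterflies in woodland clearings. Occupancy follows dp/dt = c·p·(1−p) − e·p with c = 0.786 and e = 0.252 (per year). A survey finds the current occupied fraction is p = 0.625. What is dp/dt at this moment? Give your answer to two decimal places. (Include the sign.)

Colonization term: c·p·(1−p) = 0.786×0.625×0.3750 = 0.18422.
Extinction term: e·p = 0.15750.
dp/dt = 0.18422 − 0.15750 = 0.02672.

0.03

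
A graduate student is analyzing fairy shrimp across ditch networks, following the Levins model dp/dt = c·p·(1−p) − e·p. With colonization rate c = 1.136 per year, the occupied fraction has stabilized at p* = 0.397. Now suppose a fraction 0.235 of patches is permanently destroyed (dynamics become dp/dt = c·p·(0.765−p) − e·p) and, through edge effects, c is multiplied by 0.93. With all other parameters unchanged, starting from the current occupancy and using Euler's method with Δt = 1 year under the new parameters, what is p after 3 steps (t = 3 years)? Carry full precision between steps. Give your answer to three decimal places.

Balance c(1−p*) = e gives e = 1.136×(1 − 0.39700) = 0.68501.
Starting from p₀ = 0.39700; update p ← p + (dp/dt)·Δt with the new parameters.
  1  |  dp/dt·Δt = -0.117601  |  p_1 = 0.279399
  2  |  dp/dt·Δt = -0.048051  |  p_2 = 0.231348
  3  |  dp/dt·Δt = -0.028043  |  p_3 = 0.203305

0.203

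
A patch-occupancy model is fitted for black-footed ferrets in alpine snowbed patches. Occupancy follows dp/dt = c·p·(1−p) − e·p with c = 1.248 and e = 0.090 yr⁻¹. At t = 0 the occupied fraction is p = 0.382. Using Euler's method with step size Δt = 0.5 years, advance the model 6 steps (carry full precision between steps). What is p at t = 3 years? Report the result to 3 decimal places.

0.909

Update rule: p ← p + [c·p·(1−p) − e·p]·Δt with Δt = 0.5.
t = 0.5: p = 0.38200 + (+0.13012) = 0.51212
t = 1: p = 0.51212 + (+0.13286) = 0.64498
t = 1.5: p = 0.64498 + (+0.11386) = 0.75884
t = 2: p = 0.75884 + (+0.08004) = 0.83889
t = 2.5: p = 0.83889 + (+0.04659) = 0.88547
t = 3: p = 0.88547 + (+0.02343) = 0.90891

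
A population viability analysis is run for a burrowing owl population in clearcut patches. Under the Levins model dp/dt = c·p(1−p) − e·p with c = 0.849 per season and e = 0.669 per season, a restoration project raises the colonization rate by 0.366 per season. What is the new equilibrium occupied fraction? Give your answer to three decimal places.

Before: p* = 1 − 0.669/0.849 = 0.2120.
After the change, c = 1.215, e = 0.669, so p* = 1 − 0.669/1.215 = 0.4494.

0.449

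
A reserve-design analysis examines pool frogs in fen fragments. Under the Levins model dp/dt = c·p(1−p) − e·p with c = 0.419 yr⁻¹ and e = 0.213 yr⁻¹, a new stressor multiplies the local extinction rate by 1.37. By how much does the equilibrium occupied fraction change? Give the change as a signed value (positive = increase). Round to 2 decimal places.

Before: p* = 1 − 0.213/0.419 = 0.4916.
After the change, c = 0.419, e = 0.29181, so p* = 1 − 0.29181/0.419 = 0.3036.
Δp* = 0.3036 − 0.4916 = -0.1881.

-0.19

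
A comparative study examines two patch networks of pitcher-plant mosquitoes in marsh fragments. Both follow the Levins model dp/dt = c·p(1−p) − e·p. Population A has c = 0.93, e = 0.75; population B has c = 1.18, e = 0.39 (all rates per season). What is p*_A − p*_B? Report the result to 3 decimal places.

A: p*_A = 1 − 0.75/0.93 = 0.1935.
B: p*_B = 1 − 0.39/1.18 = 0.6695.
p*_A − p*_B = 0.1935 − 0.6695 = -0.4759.

-0.476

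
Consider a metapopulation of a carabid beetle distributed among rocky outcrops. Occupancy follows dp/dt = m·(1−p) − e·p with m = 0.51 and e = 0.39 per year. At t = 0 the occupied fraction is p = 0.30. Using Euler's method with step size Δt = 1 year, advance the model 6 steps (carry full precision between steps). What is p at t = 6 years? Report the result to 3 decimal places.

0.567

Update rule: p ← p + [m·(1−p) − e·p]·Δt with Δt = 1.
t = 1: p = 0.30000 + (+0.24000) = 0.54000
t = 2: p = 0.54000 + (+0.02400) = 0.56400
t = 3: p = 0.56400 + (+0.00240) = 0.56640
t = 4: p = 0.56640 + (+0.00024) = 0.56664
t = 5: p = 0.56664 + (+0.00002) = 0.56666
t = 6: p = 0.56666 + (+0.00000) = 0.56667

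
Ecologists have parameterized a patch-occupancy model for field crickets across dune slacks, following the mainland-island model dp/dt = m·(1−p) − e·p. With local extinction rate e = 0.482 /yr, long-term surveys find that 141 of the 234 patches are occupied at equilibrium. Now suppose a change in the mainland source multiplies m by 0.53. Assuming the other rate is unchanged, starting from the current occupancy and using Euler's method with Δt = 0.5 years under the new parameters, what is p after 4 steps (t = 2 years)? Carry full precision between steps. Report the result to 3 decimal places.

Observed p* = 141/234 = 0.60256.
Balance m(1−p*) = e·p* gives m = e·p*/(1−p*) = 0.482×0.60256/0.39744 = 0.73077.
Starting from p₀ = 0.60256; update p ← p + (dp/dt)·Δt with the new parameters.
p: 0.60256 → 0.53431  (Δp = -0.06825)
p: 0.53431 → 0.49573  (Δp = -0.03859)
p: 0.49573 → 0.47391  (Δp = -0.02181)
p: 0.47391 → 0.46158  (Δp = -0.01233)

0.462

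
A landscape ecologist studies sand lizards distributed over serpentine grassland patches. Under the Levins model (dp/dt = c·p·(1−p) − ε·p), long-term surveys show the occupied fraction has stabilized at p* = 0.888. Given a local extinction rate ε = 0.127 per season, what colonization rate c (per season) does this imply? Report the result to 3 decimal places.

At equilibrium c(1−p*) = ε, so c = ε/(1−p*).
c = 0.127/(1 − 0.888) = 0.127/0.1120 = 1.1339.

1.134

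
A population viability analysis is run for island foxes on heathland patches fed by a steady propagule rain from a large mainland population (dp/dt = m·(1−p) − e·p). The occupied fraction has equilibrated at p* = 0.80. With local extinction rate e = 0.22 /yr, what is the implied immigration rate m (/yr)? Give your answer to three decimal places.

0.880

At equilibrium m(1−p*) = e·p*, so m = e·p*/(1−p*).
m = 0.22 × 0.80 / 0.2000 = 0.1760/0.2000 = 0.8800.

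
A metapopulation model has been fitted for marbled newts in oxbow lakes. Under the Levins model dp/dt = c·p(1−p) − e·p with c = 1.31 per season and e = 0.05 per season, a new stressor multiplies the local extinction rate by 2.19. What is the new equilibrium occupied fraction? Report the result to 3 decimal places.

Before: p* = 1 − 0.05/1.31 = 0.9618.
After the change, c = 1.31, e = 0.1095, so p* = 1 − 0.1095/1.31 = 0.9164.

0.916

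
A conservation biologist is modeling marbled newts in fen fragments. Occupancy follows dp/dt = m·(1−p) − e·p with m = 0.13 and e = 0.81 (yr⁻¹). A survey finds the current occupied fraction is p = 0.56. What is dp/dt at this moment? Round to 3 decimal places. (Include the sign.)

Colonization term: m·(1−p) = 0.13×0.4400 = 0.05720.
Extinction term: e·p = 0.45360.
dp/dt = 0.05720 − 0.45360 = -0.39640.

-0.396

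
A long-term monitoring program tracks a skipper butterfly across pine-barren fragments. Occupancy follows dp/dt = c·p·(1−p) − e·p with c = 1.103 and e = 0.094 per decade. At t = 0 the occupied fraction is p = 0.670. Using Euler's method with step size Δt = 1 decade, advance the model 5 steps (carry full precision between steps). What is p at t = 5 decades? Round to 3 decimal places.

0.915

Update rule: p ← p + [c·p·(1−p) − e·p]·Δt with Δt = 1.
p: 0.67000 → 0.85089  (Δp = +0.18089)
p: 0.85089 → 0.91085  (Δp = +0.05996)
p: 0.91085 → 0.91480  (Δp = +0.00394)
p: 0.91480 → 0.91478  (Δp = -0.00002)
p: 0.91478 → 0.91478  (Δp = +0.00000)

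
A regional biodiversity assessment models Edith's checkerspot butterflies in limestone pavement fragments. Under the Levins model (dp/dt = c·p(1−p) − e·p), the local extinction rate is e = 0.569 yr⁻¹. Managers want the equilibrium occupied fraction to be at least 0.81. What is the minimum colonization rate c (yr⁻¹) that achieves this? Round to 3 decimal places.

2.995

p* = 1 − e/c ≥ 0.81 requires e/c ≤ 0.1900, i.e. c ≥ e/0.1900.
c_min = 0.569/0.1900 = 2.9947.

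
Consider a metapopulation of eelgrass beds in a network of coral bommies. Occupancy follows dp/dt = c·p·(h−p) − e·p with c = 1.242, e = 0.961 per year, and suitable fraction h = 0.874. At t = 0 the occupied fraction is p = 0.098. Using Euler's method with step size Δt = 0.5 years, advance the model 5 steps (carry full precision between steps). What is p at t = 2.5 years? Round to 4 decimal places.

0.0986

Update rule: p ← p + [c·p·(h−p) − e·p]·Δt with Δt = 0.5.
  1  |  dp/dt·Δt = +0.000137  |  p_1 = 0.098137
  2  |  dp/dt·Δt = +0.000129  |  p_2 = 0.098265
  3  |  dp/dt·Δt = +0.000121  |  p_3 = 0.098386
  4  |  dp/dt·Δt = +0.000114  |  p_4 = 0.098500
  5  |  dp/dt·Δt = +0.000107  |  p_5 = 0.098607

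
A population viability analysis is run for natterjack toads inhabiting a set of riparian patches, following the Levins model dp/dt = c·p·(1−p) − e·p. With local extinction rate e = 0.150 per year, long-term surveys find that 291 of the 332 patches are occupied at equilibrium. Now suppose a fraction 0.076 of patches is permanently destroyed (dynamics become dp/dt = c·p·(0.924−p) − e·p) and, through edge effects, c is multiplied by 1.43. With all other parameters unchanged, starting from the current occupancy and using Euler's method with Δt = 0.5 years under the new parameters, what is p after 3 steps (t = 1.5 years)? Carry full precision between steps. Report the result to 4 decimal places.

Observed p* = 291/332 = 0.87651.
Balance c(1−p*) = e gives c = e/(1 − 0.87651) = 0.150/0.12349 = 1.21463.
Starting from p₀ = 0.87651; update p ← p + (dp/dt)·Δt with the new parameters.
step 1: Δp = -0.02958, p = 0.84692
step 2: Δp = -0.00683, p = 0.84010
step 3: Δp = -0.00179, p = 0.83830

0.8383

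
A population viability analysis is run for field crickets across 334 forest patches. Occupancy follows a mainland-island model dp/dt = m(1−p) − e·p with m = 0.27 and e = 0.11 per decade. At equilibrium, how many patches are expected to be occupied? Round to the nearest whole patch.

p* = m/(m+e) = 0.27/0.3800 = 0.7105.
Expected occupied patches = N × p* = 334 × 0.7105 = 237.32 ≈ 237.

237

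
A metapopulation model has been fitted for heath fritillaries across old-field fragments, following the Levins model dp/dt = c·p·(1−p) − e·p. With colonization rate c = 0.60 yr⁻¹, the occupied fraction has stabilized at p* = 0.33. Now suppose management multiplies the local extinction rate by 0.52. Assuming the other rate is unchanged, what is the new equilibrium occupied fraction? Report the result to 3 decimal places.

Balance c(1−p*) = e gives e = 0.60×(1 − 0.33000) = 0.40200.
New p* = 1 − e/c = 1 − 0.20904/0.60000 = 0.65160.

0.652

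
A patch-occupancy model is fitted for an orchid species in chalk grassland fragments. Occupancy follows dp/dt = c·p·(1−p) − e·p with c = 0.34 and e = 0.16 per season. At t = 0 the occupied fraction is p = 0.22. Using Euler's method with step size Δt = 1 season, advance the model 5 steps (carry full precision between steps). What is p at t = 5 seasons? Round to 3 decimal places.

0.337

Update rule: p ← p + [c·p·(1−p) − e·p]·Δt with Δt = 1.
t = 1: p = 0.22000 + (+0.02314) = 0.24314
t = 2: p = 0.24314 + (+0.02367) = 0.26681
t = 3: p = 0.26681 + (+0.02382) = 0.29063
t = 4: p = 0.29063 + (+0.02360) = 0.31423
t = 5: p = 0.31423 + (+0.02299) = 0.33722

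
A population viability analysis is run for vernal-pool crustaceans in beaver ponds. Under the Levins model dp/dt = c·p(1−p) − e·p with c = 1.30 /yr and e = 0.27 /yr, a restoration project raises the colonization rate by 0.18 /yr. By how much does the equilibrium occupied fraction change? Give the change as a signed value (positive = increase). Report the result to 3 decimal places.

0.025

Before: p* = 1 − 0.27/1.30 = 0.7923.
After the change, c = 1.48, e = 0.27, so p* = 1 − 0.27/1.48 = 0.8176.
Δp* = 0.8176 − 0.7923 = +0.0253.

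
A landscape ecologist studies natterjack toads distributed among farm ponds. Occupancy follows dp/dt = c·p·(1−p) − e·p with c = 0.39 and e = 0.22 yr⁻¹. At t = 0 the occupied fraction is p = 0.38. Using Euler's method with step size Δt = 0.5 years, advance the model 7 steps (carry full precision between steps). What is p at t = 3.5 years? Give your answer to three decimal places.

Update rule: p ← p + [c·p·(1−p) − e·p]·Δt with Δt = 0.5.
p: 0.38000 → 0.38414  (Δp = +0.00414)
p: 0.38414 → 0.38802  (Δp = +0.00388)
p: 0.38802 → 0.39164  (Δp = +0.00362)
p: 0.39164 → 0.39502  (Δp = +0.00338)
p: 0.39502 → 0.39817  (Δp = +0.00315)
p: 0.39817 → 0.40110  (Δp = +0.00293)
p: 0.40110 → 0.40382  (Δp = +0.00272)

0.404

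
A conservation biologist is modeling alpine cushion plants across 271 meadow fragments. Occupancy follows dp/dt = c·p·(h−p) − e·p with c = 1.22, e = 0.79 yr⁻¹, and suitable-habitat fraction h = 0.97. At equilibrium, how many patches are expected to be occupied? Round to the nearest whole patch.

87

p* = h − e/c = 0.97 − 0.6475 = 0.3225.
Expected occupied patches = N × p* = 271 × 0.3225 = 87.39 ≈ 87.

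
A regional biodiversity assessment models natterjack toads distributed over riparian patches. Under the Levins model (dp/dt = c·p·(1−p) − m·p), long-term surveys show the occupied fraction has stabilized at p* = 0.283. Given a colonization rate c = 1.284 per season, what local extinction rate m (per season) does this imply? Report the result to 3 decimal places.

0.921

At equilibrium c(1−p*) = m.
m = 1.284 × (1 − 0.283) = 1.284 × 0.7170 = 0.9206.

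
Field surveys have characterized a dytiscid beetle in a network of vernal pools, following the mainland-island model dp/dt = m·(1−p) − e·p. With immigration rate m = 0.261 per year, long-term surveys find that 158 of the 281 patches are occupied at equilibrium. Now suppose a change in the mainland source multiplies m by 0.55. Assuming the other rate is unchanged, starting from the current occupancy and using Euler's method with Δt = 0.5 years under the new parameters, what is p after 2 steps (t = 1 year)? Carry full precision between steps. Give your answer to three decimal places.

0.515

Observed p* = 158/281 = 0.56228.
Balance m(1−p*) = e·p* gives e = m(1−p*)/p* = 0.261×0.43772/0.56228 = 0.20318.
Starting from p₀ = 0.56228; update p ← p + (dp/dt)·Δt with the new parameters.
step 1: Δp = -0.02571, p = 0.53657
step 2: Δp = -0.02125, p = 0.51532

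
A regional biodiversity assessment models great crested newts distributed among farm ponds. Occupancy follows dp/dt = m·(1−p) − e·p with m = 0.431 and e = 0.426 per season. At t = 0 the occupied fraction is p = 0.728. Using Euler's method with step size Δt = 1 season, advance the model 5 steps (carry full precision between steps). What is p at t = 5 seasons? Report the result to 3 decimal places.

0.503

Update rule: p ← p + [m·(1−p) − e·p]·Δt with Δt = 1.
step 1: Δp = -0.19290, p = 0.53510
step 2: Δp = -0.02758, p = 0.50752
step 3: Δp = -0.00394, p = 0.50358
step 4: Δp = -0.00056, p = 0.50301
step 5: Δp = -0.00008, p = 0.50293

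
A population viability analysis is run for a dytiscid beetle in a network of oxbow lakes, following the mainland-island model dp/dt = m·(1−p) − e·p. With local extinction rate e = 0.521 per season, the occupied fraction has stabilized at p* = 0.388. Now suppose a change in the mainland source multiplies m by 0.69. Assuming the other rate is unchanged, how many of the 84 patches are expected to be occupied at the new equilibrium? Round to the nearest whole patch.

Balance m(1−p*) = e·p* gives m = e·p*/(1−p*) = 0.521×0.38800/0.61200 = 0.33031.
New p* = m/(m+e) = 0.22791/(0.22791+0.52100) = 0.30432.
Expected occupied = 84 × 0.30432 = 25.56 ≈ 26.

26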